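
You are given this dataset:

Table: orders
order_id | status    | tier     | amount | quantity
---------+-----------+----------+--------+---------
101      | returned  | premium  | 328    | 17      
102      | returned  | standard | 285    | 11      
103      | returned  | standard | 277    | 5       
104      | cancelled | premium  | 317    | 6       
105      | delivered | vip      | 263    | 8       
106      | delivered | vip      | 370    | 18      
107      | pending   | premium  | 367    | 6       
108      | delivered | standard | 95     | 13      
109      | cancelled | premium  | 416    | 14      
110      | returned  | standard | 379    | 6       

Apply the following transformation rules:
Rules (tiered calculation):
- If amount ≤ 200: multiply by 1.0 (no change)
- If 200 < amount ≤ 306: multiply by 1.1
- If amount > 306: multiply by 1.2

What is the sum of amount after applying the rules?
3614.9

Step 1: Tier 1 (amount ≤ 200): 1 records, sum = 95 × 1.0 = 95.0
Step 2: Tier 2 (200 < amount ≤ 306): 3 records, sum = 825 × 1.1 = 907.5
Step 3: Tier 3 (amount > 306): 6 records, sum = 2177 × 1.2 = 2612.4
Step 4: Final sum = 95.0 + 907.5 + 2612.4 = 3614.9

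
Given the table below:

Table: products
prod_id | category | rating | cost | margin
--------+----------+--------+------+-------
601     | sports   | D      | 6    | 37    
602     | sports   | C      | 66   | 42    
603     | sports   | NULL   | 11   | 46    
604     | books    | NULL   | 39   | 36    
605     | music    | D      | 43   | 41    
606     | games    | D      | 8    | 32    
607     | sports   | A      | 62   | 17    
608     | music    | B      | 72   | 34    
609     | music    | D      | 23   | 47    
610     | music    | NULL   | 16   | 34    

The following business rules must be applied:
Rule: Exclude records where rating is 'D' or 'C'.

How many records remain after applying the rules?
5

Step 1: Count records to exclude
  - 4 (D) + 1 (C) = 5 records
Step 2: Total records: 10
Step 3: Remaining = 10 - 5 = 5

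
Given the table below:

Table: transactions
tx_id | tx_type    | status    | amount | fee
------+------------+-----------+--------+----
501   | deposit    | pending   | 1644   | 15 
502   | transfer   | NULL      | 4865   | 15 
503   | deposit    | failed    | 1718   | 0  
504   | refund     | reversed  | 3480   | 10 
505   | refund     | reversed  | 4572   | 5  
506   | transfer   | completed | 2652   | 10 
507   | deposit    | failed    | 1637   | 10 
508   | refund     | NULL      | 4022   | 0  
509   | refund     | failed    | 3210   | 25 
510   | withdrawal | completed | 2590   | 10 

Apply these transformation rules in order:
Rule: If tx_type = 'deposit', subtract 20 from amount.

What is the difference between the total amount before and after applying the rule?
60

Step 1: Original sum of amount = 30390
Step 2: 3 records have tx_type = 'deposit'
Step 3: Each affected record changes by -20
Step 4: Total change = 3 × -20 = -60
Step 5: New sum = 30390 + -60 = 30330
Step 6: Difference = |30330 - 30390| = 60
        (Sum decreased by 60)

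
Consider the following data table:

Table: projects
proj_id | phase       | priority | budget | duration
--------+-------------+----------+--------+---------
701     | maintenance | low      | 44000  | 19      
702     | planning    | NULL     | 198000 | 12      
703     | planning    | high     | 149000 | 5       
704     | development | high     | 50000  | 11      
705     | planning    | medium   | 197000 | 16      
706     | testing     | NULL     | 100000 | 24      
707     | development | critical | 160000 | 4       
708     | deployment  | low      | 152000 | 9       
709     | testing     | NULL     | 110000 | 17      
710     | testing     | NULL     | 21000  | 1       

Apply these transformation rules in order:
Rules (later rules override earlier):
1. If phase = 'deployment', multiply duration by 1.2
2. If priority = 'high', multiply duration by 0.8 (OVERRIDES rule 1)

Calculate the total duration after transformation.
116.6

Step 1: Rule 2 takes priority for records with priority = 'high'
  - 2 records: 16 × 0.8 = 12.8
Step 2: Rule 1 applies to remaining records with phase = 'deployment'
  - 1 records: 9 × 1.2 = 10.8
Step 3: Other records unchanged: 93
Step 4: Final sum = 12.8 + 10.8 + 93 = 116.6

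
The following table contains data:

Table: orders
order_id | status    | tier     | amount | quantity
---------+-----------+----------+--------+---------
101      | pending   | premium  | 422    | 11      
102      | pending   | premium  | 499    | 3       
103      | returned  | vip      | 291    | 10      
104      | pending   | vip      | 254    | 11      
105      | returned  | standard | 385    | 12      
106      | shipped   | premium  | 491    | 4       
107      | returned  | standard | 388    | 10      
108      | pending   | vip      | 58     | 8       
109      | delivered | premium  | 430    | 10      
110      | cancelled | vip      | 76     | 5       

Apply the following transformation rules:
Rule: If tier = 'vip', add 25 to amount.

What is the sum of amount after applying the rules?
3394

Step 1: Count records where tier = 'vip': 4
Step 2: Total bonus added: 4 × 25 = 100
Step 3: Original sum of amount: 3294
Step 4: Final sum = 3294 + 100 = 3394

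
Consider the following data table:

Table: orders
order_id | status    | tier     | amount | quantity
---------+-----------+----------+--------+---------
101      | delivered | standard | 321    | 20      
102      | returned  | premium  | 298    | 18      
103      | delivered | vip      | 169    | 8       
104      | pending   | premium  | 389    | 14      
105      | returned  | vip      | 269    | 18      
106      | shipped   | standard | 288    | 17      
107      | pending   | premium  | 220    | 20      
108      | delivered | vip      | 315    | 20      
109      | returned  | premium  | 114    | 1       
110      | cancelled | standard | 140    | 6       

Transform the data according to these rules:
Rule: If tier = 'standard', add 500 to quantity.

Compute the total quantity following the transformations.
1642

Step 1: Count records where tier = 'standard': 3
Step 2: Total bonus added: 3 × 500 = 1500
Step 3: Original sum of quantity: 142
Step 4: Final sum = 142 + 1500 = 1642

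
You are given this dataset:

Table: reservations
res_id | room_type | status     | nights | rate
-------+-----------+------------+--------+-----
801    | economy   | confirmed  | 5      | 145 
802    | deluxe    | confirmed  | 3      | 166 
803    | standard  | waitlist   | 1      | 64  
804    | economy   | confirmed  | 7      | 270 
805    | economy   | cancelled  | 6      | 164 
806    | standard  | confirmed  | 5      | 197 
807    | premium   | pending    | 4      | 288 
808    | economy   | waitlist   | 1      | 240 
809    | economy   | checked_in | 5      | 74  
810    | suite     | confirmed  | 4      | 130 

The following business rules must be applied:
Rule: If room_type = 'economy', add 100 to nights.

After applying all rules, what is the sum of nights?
541

Step 1: Count records where room_type = 'economy': 5
Step 2: Total bonus added: 5 × 100 = 500
Step 3: Original sum of nights: 41
Step 4: Final sum = 41 + 500 = 541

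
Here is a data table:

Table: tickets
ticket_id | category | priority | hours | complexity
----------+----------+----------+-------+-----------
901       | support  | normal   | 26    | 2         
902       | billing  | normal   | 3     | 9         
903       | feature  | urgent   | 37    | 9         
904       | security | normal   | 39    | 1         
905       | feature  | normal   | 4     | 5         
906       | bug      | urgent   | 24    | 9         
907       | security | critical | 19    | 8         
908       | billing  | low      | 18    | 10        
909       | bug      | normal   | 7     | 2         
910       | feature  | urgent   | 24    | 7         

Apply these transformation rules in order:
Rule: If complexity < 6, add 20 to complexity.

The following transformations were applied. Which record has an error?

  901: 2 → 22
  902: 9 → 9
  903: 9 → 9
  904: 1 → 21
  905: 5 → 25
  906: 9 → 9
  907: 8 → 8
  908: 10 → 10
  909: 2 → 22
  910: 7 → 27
Record 910 has an error. The correct transformed value should be 7, not 27.

Step 1: Check each record against the rule
Step 2: Record 910 has complexity = 7
Step 3: Since 7 >= 6, the bonus should not have been applied
Step 4: Correct value = 7, but claimed value = 27
Conclusion: Record 910 has the error.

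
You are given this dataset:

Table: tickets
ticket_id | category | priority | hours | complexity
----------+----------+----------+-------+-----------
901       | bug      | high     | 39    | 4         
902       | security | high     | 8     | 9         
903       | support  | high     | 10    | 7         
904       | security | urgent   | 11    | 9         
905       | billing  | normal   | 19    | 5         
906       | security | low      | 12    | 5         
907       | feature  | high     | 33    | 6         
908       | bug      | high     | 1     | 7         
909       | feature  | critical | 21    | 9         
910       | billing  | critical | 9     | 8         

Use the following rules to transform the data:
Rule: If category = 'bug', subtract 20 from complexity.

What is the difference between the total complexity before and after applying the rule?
40

Step 1: Original sum of complexity = 69
Step 2: 2 records have category = 'bug'
Step 3: Each affected record changes by -20
Step 4: Total change = 2 × -20 = -40
Step 5: New sum = 69 + -40 = 29
Step 6: Difference = |29 - 69| = 40
        (Sum decreased by 40)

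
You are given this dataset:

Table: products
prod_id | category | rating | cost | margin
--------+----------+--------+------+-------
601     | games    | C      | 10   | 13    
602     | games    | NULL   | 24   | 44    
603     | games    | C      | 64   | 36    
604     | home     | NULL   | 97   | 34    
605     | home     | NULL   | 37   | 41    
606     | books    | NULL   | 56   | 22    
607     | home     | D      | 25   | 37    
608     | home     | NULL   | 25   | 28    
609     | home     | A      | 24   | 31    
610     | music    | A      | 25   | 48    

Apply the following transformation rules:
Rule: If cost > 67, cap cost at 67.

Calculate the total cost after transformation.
357

Step 1: 1 records have cost > 67
Step 2: These records originally summed to 97
Step 3: After capping: 1 × 67 = 67
Step 4: Unaffected records sum: 290
Step 5: Final sum = 67 + 290 = 357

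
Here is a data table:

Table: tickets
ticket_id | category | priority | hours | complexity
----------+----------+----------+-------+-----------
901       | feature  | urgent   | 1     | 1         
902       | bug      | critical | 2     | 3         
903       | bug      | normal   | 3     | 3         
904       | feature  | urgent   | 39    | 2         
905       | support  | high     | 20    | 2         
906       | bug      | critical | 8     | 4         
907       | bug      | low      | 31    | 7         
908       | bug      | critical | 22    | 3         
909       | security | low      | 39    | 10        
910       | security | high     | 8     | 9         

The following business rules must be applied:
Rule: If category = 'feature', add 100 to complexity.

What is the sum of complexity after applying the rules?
244

Step 1: Count records where category = 'feature': 2
Step 2: Total bonus added: 2 × 100 = 200
Step 3: Original sum of complexity: 44
Step 4: Final sum = 44 + 200 = 244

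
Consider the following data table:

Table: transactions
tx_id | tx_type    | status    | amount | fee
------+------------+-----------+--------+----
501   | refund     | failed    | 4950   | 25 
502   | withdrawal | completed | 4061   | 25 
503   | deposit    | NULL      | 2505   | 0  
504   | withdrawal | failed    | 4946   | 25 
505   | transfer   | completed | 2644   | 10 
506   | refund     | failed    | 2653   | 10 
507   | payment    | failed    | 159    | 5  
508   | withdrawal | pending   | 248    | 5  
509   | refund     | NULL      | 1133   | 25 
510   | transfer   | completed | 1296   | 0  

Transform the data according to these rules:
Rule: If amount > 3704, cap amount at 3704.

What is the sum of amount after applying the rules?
21750

Step 1: 3 records have amount > 3704
Step 2: These records originally summed to 13957
Step 3: After capping: 3 × 3704 = 11112
Step 4: Unaffected records sum: 10638
Step 5: Final sum = 11112 + 10638 = 21750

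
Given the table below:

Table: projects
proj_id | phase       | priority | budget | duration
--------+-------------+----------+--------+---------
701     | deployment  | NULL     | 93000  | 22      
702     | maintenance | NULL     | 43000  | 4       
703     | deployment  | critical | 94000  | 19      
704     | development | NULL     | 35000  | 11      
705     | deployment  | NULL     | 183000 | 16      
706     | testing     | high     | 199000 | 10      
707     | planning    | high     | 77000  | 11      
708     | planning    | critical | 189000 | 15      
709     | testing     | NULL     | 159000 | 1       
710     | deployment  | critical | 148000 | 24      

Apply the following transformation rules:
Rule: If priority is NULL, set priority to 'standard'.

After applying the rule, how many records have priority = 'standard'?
5

Step 1: Count records where priority IS NULL
Step 2: Found 5 records with NULL priority
Step 3: These records will have priority set to 'standard'
Step 4: Records already having priority = 'standard': 0
Step 5: Answer: 5 + 0 = 5 records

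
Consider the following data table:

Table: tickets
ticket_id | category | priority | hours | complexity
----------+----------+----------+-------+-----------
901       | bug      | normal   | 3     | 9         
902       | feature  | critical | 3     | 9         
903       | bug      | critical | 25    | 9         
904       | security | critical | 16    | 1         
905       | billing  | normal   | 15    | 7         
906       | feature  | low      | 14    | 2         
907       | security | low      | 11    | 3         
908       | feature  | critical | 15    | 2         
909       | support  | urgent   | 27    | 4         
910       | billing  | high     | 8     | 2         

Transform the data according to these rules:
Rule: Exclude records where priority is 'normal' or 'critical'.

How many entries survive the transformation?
4

Step 1: Count records to exclude
  - 2 (normal) + 4 (critical) = 6 records
Step 2: Total records: 10
Step 3: Remaining = 10 - 6 = 4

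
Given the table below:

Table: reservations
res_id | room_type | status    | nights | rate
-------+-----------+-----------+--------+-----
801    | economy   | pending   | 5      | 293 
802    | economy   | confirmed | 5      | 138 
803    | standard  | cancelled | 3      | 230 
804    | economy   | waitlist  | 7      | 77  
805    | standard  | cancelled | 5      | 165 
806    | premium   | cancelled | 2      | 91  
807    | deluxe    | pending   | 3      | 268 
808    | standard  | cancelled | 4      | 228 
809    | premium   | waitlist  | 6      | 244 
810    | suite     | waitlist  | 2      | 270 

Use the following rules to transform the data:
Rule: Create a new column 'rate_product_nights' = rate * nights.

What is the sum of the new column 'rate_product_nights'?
8111

Step 1: For each record, compute rate * nights
Example calculations:
  293 * 5 = 1465
  138 * 5 = 690
  230 * 3 = 690
  ...
Step 2: Sum all derived values
Step 3: Total = 8111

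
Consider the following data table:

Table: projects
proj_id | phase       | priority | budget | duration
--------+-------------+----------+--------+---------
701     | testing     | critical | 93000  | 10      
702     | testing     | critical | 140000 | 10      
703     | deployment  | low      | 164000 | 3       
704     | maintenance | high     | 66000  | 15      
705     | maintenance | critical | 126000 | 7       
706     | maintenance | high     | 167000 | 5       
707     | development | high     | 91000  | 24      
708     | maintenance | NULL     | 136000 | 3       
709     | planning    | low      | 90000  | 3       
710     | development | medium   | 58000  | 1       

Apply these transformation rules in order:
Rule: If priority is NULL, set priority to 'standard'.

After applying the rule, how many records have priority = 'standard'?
1

Step 1: Count records where priority IS NULL
Step 2: Found 1 records with NULL priority
Step 3: These records will have priority set to 'standard'
Step 4: Records already having priority = 'standard': 0
Step 5: Answer: 1 + 0 = 1 records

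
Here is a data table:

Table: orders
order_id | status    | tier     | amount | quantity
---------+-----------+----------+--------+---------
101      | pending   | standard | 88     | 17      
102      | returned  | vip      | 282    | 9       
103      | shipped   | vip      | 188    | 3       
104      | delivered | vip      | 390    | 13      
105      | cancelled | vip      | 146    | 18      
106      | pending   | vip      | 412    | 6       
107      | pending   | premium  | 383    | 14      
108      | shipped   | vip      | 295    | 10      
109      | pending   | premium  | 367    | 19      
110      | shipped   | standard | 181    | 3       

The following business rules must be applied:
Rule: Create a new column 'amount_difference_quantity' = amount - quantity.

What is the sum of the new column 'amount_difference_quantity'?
2620

Step 1: For each record, compute amount - quantity
Example calculations:
  88 - 17 = 71
  282 - 9 = 273
  188 - 3 = 185
  ...
Step 2: Sum all derived values
Step 3: Total = 2620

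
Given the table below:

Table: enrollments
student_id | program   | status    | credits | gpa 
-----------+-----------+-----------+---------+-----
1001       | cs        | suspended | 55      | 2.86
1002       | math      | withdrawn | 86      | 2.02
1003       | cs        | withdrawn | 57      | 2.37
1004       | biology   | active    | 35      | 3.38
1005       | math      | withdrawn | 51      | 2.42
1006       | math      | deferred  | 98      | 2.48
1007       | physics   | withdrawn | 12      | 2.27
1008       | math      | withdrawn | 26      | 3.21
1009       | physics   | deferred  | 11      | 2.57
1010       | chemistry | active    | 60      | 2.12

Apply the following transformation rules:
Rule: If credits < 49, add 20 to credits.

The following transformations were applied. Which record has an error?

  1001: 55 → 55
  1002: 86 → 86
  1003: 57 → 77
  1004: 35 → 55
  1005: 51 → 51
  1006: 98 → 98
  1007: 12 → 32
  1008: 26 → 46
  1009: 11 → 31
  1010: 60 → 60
Record 1003 has an error. The correct transformed value should be 57, not 77.

Step 1: Check each record against the rule
Step 2: Record 1003 has credits = 57
Step 3: Since 57 >= 49, the bonus should not have been applied
Step 4: Correct value = 57, but claimed value = 77
Conclusion: Record 1003 has the error.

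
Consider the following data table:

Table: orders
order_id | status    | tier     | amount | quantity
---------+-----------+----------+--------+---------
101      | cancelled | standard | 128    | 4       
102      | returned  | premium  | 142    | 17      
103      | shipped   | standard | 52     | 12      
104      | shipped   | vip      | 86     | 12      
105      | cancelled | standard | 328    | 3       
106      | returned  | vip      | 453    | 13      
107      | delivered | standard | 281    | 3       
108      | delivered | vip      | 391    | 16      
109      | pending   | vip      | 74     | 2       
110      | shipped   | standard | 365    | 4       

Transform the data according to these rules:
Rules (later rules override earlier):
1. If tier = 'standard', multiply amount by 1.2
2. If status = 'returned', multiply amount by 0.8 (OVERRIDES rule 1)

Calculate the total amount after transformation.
2411.8

Step 1: Rule 2 takes priority for records with status = 'returned'
  - 2 records: 595 × 0.8 = 476.0
Step 2: Rule 1 applies to remaining records with tier = 'standard'
  - 5 records: 1154 × 1.2 = 1384.8
Step 3: Other records unchanged: 551
Step 4: Final sum = 476.0 + 1384.8 + 551 = 2411.8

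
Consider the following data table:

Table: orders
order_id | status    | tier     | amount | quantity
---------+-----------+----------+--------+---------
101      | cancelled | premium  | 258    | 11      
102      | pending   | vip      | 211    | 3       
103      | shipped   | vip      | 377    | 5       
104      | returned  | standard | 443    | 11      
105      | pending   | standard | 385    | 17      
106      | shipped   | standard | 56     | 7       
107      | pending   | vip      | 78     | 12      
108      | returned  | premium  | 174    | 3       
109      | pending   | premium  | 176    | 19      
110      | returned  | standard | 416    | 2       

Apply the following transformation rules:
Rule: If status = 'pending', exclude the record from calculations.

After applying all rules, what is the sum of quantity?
39

Step 1: Identify records where status = 'pending'
Step 2: The excluded records sum to 51
Step 3: Original total quantity = 90
Step 4: Remaining total = 90 - 51 = 39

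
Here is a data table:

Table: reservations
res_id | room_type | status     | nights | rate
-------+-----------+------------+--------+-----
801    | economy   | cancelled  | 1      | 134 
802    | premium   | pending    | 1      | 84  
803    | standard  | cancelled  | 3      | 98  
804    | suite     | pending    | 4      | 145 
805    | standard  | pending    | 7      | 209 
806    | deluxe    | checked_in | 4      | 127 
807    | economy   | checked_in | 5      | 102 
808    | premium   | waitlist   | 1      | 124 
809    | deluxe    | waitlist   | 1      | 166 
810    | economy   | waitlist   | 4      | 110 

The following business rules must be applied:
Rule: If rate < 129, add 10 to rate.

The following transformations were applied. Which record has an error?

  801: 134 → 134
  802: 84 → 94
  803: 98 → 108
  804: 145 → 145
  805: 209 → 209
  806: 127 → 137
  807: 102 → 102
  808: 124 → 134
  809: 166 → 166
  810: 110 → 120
Record 807 has an error. The correct transformed value should be 112, not 102.

Step 1: Check each record against the rule
Step 2: Record 807 has rate = 102
Step 3: Since 102 < 129, the bonus should have been applied
Step 4: Correct value = 112, but claimed value = 102
Conclusion: Record 807 has the error.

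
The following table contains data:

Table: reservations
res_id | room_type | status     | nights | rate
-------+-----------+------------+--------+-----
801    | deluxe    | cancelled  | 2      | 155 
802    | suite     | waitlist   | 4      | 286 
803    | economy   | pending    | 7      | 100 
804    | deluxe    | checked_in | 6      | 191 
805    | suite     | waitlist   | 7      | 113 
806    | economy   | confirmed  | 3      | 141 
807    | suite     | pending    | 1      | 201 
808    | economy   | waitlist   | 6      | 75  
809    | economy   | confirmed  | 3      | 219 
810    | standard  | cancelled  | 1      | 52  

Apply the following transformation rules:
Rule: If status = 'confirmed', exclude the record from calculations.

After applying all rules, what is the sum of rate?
1173

Step 1: Identify records where status = 'confirmed'
Step 2: The excluded records sum to 360
Step 3: Original total rate = 1533
Step 4: Remaining total = 1533 - 360 = 1173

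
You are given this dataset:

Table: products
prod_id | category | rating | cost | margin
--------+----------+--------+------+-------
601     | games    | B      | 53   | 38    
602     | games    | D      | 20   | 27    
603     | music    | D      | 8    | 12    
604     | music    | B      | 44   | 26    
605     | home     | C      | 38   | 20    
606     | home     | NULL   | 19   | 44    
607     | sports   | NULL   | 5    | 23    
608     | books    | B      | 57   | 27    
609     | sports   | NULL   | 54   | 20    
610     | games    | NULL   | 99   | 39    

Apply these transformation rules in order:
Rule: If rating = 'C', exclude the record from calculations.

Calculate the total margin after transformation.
256

Step 1: Identify records where rating = 'C'
Step 2: The excluded records sum to 20
Step 3: Original total margin = 276
Step 4: Remaining total = 276 - 20 = 256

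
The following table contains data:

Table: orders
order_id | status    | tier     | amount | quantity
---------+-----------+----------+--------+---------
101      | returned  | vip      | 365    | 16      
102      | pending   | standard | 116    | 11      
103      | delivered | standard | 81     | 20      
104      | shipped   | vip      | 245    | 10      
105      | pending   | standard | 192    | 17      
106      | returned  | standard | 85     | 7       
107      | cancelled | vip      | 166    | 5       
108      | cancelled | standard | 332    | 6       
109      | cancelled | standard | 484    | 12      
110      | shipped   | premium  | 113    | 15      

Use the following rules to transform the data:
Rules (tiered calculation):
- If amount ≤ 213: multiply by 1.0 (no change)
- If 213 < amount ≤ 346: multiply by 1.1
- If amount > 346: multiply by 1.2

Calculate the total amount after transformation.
2406.5

Step 1: Tier 1 (amount ≤ 213): 6 records, sum = 753 × 1.0 = 753.0
Step 2: Tier 2 (213 < amount ≤ 346): 2 records, sum = 577 × 1.1 = 634.7
Step 3: Tier 3 (amount > 346): 2 records, sum = 849 × 1.2 = 1018.8
Step 4: Final sum = 753.0 + 634.7 + 1018.8 = 2406.5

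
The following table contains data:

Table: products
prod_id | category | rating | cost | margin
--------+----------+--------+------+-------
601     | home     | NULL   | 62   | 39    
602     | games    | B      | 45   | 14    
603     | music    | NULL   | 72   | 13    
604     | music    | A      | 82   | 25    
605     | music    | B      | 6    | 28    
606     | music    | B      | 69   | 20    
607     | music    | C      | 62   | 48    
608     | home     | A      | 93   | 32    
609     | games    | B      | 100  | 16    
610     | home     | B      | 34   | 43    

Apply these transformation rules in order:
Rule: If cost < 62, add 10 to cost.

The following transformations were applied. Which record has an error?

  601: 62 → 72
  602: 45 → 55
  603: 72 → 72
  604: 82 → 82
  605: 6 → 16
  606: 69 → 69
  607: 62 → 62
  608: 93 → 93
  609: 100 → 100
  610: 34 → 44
Record 601 has an error. The correct transformed value should be 62, not 72.

Step 1: Check each record against the rule
Step 2: Record 601 has cost = 62
Step 3: Since 62 >= 62, the bonus should not have been applied
Step 4: Correct value = 62, but claimed value = 72
Conclusion: Record 601 has the error.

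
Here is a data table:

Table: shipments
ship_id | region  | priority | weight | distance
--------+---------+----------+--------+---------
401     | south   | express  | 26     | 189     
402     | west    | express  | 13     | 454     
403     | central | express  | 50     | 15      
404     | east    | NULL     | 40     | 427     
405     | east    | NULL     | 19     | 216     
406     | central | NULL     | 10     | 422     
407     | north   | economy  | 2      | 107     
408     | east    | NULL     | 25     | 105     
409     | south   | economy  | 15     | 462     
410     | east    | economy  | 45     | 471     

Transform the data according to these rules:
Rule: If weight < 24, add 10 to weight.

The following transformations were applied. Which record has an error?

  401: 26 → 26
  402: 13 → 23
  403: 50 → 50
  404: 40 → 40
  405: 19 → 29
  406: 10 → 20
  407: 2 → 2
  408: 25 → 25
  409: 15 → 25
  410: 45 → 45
Record 407 has an error. The correct transformed value should be 12, not 2.

Step 1: Check each record against the rule
Step 2: Record 407 has weight = 2
Step 3: Since 2 < 24, the bonus should have been applied
Step 4: Correct value = 12, but claimed value = 2
Conclusion: Record 407 has the error.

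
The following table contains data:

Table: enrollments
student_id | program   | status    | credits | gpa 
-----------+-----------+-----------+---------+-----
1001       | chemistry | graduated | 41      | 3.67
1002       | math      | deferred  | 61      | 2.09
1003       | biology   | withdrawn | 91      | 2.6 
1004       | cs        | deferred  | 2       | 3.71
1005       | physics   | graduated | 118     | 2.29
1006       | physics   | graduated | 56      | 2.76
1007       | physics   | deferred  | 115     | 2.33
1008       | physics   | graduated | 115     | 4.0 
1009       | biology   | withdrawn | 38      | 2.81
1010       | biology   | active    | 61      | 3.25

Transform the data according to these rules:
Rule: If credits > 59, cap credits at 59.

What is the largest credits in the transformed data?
59

Step 1: Original maximum credits = 118
Step 2: Apply cap at 59
Step 3: 6 records had credits > 59 and were capped
Step 4: Maximum after transformation = 59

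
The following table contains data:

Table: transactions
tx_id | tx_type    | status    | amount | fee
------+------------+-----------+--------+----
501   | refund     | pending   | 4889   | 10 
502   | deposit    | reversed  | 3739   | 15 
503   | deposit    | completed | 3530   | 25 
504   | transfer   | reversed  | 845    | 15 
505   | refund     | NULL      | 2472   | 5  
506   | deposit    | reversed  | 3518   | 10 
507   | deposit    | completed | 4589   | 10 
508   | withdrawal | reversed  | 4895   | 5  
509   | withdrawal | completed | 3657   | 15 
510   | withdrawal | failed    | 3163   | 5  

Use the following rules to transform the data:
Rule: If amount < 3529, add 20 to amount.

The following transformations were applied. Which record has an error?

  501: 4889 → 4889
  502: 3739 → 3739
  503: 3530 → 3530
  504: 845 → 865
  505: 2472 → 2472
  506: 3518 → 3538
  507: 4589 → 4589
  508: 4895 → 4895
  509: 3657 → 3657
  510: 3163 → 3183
Record 505 has an error. The correct transformed value should be 2492, not 2472.

Step 1: Check each record against the rule
Step 2: Record 505 has amount = 2472
Step 3: Since 2472 < 3529, the bonus should have been applied
Step 4: Correct value = 2492, but claimed value = 2472
Conclusion: Record 505 has the error.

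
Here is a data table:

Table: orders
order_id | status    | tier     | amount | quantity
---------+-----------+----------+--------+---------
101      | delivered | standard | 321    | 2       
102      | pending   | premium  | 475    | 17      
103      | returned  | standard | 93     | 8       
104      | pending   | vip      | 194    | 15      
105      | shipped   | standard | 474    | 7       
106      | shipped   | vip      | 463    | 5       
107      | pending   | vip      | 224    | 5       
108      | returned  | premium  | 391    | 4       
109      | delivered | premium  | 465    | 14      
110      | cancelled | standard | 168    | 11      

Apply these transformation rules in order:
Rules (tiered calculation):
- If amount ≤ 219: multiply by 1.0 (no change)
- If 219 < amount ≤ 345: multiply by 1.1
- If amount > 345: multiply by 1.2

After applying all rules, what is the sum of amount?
3776.1

Step 1: Tier 1 (amount ≤ 219): 3 records, sum = 455 × 1.0 = 455.0
Step 2: Tier 2 (219 < amount ≤ 345): 2 records, sum = 545 × 1.1 = 599.5
Step 3: Tier 3 (amount > 345): 5 records, sum = 2268 × 1.2 = 2721.6
Step 4: Final sum = 455.0 + 599.5 + 2721.6 = 3776.1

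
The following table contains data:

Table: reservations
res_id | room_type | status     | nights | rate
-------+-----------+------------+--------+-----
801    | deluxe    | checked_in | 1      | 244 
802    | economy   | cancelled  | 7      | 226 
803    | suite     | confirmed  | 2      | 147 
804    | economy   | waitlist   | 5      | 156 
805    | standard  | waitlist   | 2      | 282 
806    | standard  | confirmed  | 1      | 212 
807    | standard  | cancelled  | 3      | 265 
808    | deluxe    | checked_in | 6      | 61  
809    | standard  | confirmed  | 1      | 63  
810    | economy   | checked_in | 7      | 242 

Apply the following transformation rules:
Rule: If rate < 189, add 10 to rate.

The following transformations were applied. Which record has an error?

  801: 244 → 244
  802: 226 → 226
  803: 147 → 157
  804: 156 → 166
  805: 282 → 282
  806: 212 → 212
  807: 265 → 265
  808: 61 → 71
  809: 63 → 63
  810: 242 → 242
Record 809 has an error. The correct transformed value should be 73, not 63.

Step 1: Check each record against the rule
Step 2: Record 809 has rate = 63
Step 3: Since 63 < 189, the bonus should have been applied
Step 4: Correct value = 73, but claimed value = 63
Conclusion: Record 809 has the error.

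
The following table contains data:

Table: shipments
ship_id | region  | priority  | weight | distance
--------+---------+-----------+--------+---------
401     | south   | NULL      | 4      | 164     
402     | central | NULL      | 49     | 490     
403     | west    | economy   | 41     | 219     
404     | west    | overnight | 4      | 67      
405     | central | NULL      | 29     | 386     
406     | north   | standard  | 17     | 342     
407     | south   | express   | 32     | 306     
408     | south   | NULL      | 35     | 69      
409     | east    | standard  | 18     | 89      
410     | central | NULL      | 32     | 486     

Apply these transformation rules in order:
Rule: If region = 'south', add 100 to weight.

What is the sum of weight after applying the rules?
561

Step 1: Count records where region = 'south': 3
Step 2: Total bonus added: 3 × 100 = 300
Step 3: Original sum of weight: 261
Step 4: Final sum = 261 + 300 = 561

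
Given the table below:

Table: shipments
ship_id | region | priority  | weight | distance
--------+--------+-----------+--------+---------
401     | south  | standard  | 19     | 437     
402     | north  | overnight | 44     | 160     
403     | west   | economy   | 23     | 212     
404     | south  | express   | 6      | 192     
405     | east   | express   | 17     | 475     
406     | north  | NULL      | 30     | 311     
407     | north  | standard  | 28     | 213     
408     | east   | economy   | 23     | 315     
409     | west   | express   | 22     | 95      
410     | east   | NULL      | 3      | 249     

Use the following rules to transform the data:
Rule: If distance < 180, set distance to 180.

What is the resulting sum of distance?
2764

Step 1: 2 records have distance < 180
Step 2: These records originally summed to 255
Step 3: After setting to minimum: 2 × 180 = 360
Step 4: Unaffected records sum: 2404
Step 5: Final sum = 360 + 2404 = 2764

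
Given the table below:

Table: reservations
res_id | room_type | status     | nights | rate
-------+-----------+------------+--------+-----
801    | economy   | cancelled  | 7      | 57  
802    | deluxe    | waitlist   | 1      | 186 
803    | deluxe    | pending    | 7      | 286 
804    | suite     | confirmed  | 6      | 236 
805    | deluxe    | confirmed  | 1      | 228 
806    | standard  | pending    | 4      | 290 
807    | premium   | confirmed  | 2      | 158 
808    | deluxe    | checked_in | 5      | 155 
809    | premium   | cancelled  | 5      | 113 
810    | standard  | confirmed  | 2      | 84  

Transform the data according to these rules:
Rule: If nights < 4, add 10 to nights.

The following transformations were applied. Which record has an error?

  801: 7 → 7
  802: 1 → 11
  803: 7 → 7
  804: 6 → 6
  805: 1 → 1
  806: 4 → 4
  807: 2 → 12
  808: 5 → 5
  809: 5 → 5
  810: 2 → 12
Record 805 has an error. The correct transformed value should be 11, not 1.

Step 1: Check each record against the rule
Step 2: Record 805 has nights = 1
Step 3: Since 1 < 4, the bonus should have been applied
Step 4: Correct value = 11, but claimed value = 1
Conclusion: Record 805 has the error.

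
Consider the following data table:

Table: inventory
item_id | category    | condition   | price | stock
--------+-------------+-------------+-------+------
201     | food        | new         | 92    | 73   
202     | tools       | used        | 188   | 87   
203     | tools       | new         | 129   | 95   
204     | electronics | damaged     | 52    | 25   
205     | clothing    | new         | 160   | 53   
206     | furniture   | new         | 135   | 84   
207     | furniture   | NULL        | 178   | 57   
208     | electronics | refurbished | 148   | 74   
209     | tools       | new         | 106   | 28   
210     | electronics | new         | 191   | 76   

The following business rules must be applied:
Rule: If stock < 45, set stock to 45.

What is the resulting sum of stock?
689

Step 1: 2 records have stock < 45
Step 2: These records originally summed to 53
Step 3: After setting to minimum: 2 × 45 = 90
Step 4: Unaffected records sum: 599
Step 5: Final sum = 90 + 599 = 689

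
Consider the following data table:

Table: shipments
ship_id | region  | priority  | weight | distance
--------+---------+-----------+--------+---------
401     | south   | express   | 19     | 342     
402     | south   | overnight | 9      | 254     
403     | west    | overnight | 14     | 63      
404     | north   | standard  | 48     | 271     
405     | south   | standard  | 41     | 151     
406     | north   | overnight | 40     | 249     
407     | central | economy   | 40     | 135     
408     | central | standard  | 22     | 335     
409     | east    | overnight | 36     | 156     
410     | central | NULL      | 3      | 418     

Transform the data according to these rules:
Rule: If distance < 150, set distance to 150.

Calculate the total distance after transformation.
2476

Step 1: 2 records have distance < 150
Step 2: These records originally summed to 198
Step 3: After setting to minimum: 2 × 150 = 300
Step 4: Unaffected records sum: 2176
Step 5: Final sum = 300 + 2176 = 2476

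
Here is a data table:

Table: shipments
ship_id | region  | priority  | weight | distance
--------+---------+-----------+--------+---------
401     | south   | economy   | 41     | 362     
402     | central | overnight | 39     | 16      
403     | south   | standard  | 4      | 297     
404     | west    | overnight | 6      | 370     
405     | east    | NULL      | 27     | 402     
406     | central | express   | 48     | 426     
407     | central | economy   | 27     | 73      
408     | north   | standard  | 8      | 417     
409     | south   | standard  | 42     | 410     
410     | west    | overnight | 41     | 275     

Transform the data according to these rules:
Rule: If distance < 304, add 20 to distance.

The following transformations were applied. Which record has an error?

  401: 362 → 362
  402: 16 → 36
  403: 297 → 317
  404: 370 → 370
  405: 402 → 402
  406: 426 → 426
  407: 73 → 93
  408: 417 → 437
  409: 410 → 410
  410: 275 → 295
Record 408 has an error. The correct transformed value should be 417, not 437.

Step 1: Check each record against the rule
Step 2: Record 408 has distance = 417
Step 3: Since 417 >= 304, the bonus should not have been applied
Step 4: Correct value = 417, but claimed value = 437
Conclusion: Record 408 has the error.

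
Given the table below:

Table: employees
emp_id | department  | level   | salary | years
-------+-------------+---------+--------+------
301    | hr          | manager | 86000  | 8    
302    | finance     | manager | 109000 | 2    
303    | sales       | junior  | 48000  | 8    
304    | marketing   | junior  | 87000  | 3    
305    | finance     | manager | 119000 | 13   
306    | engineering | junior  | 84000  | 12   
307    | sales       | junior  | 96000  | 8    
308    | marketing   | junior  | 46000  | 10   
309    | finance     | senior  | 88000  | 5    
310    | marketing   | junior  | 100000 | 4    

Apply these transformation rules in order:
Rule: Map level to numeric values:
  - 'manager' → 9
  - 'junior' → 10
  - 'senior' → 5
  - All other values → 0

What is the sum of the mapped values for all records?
92

Step 1: Apply mapping to each record
Step 2: Count by status:
  'manager': 3 records × 9 = 27
  'junior': 6 records × 10 = 60
  'senior': 1 records × 5 = 5
Step 3: Sum all mapped values = 92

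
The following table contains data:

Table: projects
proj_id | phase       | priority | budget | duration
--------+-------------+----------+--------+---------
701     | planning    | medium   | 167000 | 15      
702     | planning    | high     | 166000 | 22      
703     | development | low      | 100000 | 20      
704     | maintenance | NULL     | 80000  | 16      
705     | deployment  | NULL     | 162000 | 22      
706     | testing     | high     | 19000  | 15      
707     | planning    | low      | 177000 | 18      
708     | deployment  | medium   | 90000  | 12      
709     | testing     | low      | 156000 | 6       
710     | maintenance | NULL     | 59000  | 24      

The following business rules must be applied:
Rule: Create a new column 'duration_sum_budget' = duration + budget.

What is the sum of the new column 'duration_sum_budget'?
1176170

Step 1: For each record, compute duration + budget
Example calculations:
  15 + 167000 = 167015
  22 + 166000 = 166022
  20 + 100000 = 100020
  ...
Step 2: Sum all derived values
Step 3: Total = 1176170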